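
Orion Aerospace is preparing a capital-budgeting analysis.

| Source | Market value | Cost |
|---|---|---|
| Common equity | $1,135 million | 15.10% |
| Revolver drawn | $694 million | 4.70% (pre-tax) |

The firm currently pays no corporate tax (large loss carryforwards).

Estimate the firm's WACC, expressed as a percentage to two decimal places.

11.15%

Total capital V = 1135 + 694 = 1829.
Equity: weight = 1135/1829 = 0.6206; cost = 15.1%.
Revolver drawn: weight = 694/1829 = 0.3794; after-tax cost = 4.7% × (1 − 0%) = 4.7000%.
WACC = 0.6206 × 15.1000% + 0.3794 × 4.7000% = 11.1538%.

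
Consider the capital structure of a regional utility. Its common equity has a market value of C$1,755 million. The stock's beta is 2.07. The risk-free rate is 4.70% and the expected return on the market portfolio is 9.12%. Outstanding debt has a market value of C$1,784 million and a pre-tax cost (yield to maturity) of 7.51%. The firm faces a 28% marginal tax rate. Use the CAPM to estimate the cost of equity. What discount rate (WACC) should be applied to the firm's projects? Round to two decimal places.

9.59%

Market risk premium = 9.12% − 4.7% = 4.42%.
Cost of equity via CAPM: Re = 4.7% + 2.07 × 4.42% = 13.8494%.
Total capital V = 1755 + 1784 = 3539.
Equity: weight = 1755/3539 = 0.4959; cost = 13.8494%.
Debt: weight = 1784/3539 = 0.5041; after-tax cost = 7.51% × (1 − 28%) = 5.4072%.
WACC = 0.4959 × 13.8494% + 0.5041 × 5.4072% = 9.5937%.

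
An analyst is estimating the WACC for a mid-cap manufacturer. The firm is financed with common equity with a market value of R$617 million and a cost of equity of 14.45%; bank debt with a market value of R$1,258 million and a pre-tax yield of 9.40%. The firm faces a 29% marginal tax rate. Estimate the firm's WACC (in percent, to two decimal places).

Total capital V = 617 + 1258 = 1875.
Equity: weight = 617/1875 = 0.3291; cost = 14.45%.
Bank debt: weight = 1258/1875 = 0.6709; after-tax cost = 9.4% × (1 − 29%) = 6.6740%.
WACC = 0.3291 × 14.4500% + 0.6709 × 6.6740% = 9.2328%.

9.23%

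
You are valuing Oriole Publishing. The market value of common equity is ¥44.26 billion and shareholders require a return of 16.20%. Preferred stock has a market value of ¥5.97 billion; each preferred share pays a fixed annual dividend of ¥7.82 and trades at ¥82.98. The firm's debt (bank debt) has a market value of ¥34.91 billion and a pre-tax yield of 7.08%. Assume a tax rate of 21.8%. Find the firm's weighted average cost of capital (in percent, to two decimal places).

Cost of preferred: Rp = 7.82 / 82.98 = 9.4240%.
Total capital V = 44.26 + 5.97 + 34.91 = 85.14.
Equity: weight = 44.26/85.14 = 0.5198; cost = 16.2%.
Preferred: weight = 5.97/85.14 = 0.0701; cost = 9.424%.
Bank debt: weight = 34.91/85.14 = 0.4100; after-tax cost = 7.08% × (1 − 21.8%) = 5.5366%.
WACC = 0.5198 × 16.2000% + 0.0701 × 9.4240% + 0.4100 × 5.5366% = 11.3525%.

11.35%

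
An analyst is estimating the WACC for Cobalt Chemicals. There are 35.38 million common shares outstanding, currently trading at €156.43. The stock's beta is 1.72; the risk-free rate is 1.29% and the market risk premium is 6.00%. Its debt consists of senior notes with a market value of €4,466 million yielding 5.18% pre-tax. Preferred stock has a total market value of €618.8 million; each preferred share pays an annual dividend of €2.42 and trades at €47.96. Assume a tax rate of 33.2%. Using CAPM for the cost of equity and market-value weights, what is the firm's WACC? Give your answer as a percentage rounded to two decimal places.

Cost of equity via CAPM: Re = 1.29% + 1.72 × 6.0% = 11.6100%.
Cost of preferred: Rp = 2.42 / 47.96 = 5.0459%.
Market value of equity E = 156.43 × 35.38m = 5534.4934m.
Total capital V = 5534.4934 + 618.8 + 4466 = 10619.2934.
Equity: weight = 5534.4934/10619.2934 = 0.5212; cost = 11.61%.
Preferred: weight = 618.8/10619.2934 = 0.0583; cost = 5.0459%.
Senior notes: weight = 4466/10619.2934 = 0.4206; after-tax cost = 5.18% × (1 − 33.2%) = 3.4602%.
WACC = 0.5212 × 11.6100% + 0.0583 × 5.0459% + 0.4206 × 3.4602% = 7.8001%.

7.80%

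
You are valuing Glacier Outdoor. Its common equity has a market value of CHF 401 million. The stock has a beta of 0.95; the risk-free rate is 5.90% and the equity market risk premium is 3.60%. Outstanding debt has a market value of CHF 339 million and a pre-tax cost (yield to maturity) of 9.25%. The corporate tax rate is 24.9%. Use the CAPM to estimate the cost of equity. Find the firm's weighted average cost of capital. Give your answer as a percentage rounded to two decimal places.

Cost of equity via CAPM: Re = 5.9% + 0.95 × 3.6% = 9.3200%.
Total capital V = 401 + 339 = 740.
Equity: weight = 401/740 = 0.5419; cost = 9.32%.
Debt: weight = 339/740 = 0.4581; after-tax cost = 9.25% × (1 − 24.9%) = 6.9467%.
WACC = 0.5419 × 9.3200% + 0.4581 × 6.9467% = 8.2328%.

8.23%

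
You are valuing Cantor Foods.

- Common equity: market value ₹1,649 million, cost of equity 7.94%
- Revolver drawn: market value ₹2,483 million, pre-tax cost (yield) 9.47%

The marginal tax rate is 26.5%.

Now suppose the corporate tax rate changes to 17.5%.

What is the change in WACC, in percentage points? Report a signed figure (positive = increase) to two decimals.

+0.51 pp

Current WACC:
Total capital V = 1649 + 2483 = 4132.
Equity: weight = 1649/4132 = 0.3991; cost = 7.94%.
Revolver drawn: weight = 2483/4132 = 0.6009; after-tax cost = 9.47% × (1 − 26.5%) = 6.9605%.
WACC = 0.3991 × 7.9400% + 0.6009 × 6.9605% = 7.3514%.
After the change:
Total capital V = 1649 + 2483 = 4132.
Equity: weight = 1649/4132 = 0.3991; cost = 7.94%.
Revolver drawn: weight = 2483/4132 = 0.6009; after-tax cost = 9.47% × (1 − 17.5%) = 7.8128%.
WACC = 0.3991 × 7.9400% + 0.6009 × 7.8128% = 7.8635%.
Change in WACC = 7.8635% − 7.3514% = 0.5122 pp.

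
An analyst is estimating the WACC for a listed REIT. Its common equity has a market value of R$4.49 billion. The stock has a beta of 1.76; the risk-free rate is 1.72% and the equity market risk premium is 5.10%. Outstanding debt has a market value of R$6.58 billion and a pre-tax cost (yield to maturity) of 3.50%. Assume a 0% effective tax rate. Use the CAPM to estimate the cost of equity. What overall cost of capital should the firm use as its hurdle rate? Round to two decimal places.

6.42%

Cost of equity via CAPM: Re = 1.72% + 1.76 × 5.1% = 10.6960%.
Total capital V = 4.49 + 6.58 = 11.07.
Equity: weight = 4.49/11.07 = 0.4056; cost = 10.696%.
Debt: weight = 6.58/11.07 = 0.5944; after-tax cost = 3.5% × (1 − 0%) = 3.5000%.
WACC = 0.4056 × 10.6960% + 0.5944 × 3.5000% = 6.4187%.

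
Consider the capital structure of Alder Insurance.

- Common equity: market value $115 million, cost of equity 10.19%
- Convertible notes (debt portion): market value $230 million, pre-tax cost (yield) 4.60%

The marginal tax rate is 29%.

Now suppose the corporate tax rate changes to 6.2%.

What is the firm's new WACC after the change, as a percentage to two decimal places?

After the change:
Total capital V = 115 + 230 = 345.
Equity: weight = 115/345 = 0.3333; cost = 10.19%.
Convertible notes (debt portion): weight = 230/345 = 0.6667; after-tax cost = 4.6% × (1 − 6.2%) = 4.3148%.
WACC = 0.3333 × 10.1900% + 0.6667 × 4.3148% = 6.2732%.

6.27%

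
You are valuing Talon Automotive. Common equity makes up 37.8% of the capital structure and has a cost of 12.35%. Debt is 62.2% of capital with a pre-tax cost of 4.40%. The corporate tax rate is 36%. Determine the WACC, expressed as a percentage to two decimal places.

6.42%

After-tax cost of debt = 4.4% × (1 − 36%) = 2.8160%.
WACC = 0.378 × 12.3500% + 0.622 × 2.8160% = 6.4199%.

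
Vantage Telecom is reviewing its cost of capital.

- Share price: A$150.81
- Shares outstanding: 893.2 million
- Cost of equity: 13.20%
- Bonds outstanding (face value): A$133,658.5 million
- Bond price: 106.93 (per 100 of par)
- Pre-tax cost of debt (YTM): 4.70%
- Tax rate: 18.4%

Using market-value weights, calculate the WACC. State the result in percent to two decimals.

Market value of equity E = 150.81 × 893.2m = 134703.492m. Market value of debt D = 133658.5m × 106.93/100 = 142921.03405m.
Total capital V = 134703.492 + 142921.03405 = 277624.52605.
Equity: weight = 134703.492/277624.52605 = 0.4852; cost = 13.2%.
Bonds outstanding: weight = 142921.03405/277624.52605 = 0.5148; after-tax cost = 4.7% × (1 − 18.4%) = 3.8352%.
WACC = 0.4852 × 13.2000% + 0.5148 × 3.8352% = 8.3790%.

8.38%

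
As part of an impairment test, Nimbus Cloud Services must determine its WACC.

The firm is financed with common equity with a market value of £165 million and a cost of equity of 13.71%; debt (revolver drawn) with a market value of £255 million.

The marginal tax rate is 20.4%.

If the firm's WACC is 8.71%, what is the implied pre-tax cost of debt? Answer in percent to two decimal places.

6.88%

Total capital V = 165 + 255 = 420.
Equity weight = 165/420 = 0.3929.
Revolver drawn weight = 255/420 = 0.6071.
Equity contribution = 0.3929 × 13.71% = 5.3861%.
Remaining for debt = 8.71% − 5.3861% = 3.3239%.
Rd × (1 − 20.4%) × 0.6071 = 3.3239%  ⇒  Rd = 6.8778%.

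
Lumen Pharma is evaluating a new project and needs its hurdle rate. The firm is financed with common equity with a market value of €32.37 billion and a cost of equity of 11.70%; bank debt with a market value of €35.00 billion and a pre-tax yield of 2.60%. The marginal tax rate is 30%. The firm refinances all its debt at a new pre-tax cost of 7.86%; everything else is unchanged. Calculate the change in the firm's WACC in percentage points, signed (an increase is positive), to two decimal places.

+1.91 pp

Current WACC:
Total capital V = 32.37 + 35 = 67.37.
Equity: weight = 32.37/67.37 = 0.4805; cost = 11.7%.
Bank debt: weight = 35/67.37 = 0.5195; after-tax cost = 2.6% × (1 − 30%) = 1.8200%.
WACC = 0.4805 × 11.7000% + 0.5195 × 1.8200% = 6.5672%.
After the change:
Total capital V = 32.37 + 35 = 67.37.
Equity: weight = 32.37/67.37 = 0.4805; cost = 11.7%.
Bank debt: weight = 35/67.37 = 0.5195; after-tax cost = 7.86% × (1 − 30%) = 5.5020%.
WACC = 0.4805 × 11.7000% + 0.5195 × 5.5020% = 8.4800%.
Change in WACC = 8.4800% − 6.5672% = 1.9129 pp.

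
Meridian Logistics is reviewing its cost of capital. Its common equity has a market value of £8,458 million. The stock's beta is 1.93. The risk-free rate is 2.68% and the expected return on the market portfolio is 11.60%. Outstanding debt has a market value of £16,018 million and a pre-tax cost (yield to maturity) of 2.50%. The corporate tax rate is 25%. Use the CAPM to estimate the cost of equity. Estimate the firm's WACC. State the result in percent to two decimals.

8.10%

Market risk premium = 11.6% − 2.68% = 8.92%.
Cost of equity via CAPM: Re = 2.68% + 1.93 × 8.92% = 19.8956%.
Total capital V = 8458 + 16018 = 24476.
Equity: weight = 8458/24476 = 0.3456; cost = 19.8956%.
Debt: weight = 16018/24476 = 0.6544; after-tax cost = 2.5% × (1 − 25%) = 1.8750%.
WACC = 0.3456 × 19.8956% + 0.6544 × 1.8750% = 8.1023%.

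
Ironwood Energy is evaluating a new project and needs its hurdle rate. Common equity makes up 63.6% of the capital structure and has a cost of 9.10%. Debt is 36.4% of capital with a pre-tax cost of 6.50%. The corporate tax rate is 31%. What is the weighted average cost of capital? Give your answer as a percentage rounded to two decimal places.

After-tax cost of debt = 6.5% × (1 − 31%) = 4.4850%.
WACC = 0.636 × 9.1000% + 0.364 × 4.4850% = 7.4201%.

7.42%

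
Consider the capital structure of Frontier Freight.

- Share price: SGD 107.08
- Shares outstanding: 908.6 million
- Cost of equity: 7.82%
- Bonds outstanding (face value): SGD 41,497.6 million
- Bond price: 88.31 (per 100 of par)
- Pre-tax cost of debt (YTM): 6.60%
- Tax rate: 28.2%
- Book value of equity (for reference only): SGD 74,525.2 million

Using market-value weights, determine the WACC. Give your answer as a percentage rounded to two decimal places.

Market value of equity E = 107.08 × 908.6m = 97292.888m. Market value of debt D = 41497.6m × 88.31/100 = 36646.53056m.
Total capital V = 97292.888 + 36646.53056 = 133939.41856.
Equity: weight = 97292.888/133939.41856 = 0.7264; cost = 7.82%.
Bonds outstanding: weight = 36646.53056/133939.41856 = 0.2736; after-tax cost = 6.6% × (1 − 28.2%) = 4.7388%.
WACC = 0.7264 × 7.8200% + 0.2736 × 4.7388% = 6.9770%.

6.98%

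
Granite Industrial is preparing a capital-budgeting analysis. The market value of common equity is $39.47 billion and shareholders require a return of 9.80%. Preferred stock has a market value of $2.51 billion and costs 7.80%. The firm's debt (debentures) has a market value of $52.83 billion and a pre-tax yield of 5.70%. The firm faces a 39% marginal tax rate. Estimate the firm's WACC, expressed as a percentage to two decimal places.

6.22%

Total capital V = 39.47 + 2.51 + 52.83 = 94.81.
Equity: weight = 39.47/94.81 = 0.4163; cost = 9.8%.
Preferred: weight = 2.51/94.81 = 0.0265; cost = 7.8%.
Debentures: weight = 52.83/94.81 = 0.5572; after-tax cost = 5.7% × (1 − 39%) = 3.4770%.
WACC = 0.4163 × 9.8000% + 0.0265 × 7.8000% + 0.5572 × 3.4770% = 6.2238%.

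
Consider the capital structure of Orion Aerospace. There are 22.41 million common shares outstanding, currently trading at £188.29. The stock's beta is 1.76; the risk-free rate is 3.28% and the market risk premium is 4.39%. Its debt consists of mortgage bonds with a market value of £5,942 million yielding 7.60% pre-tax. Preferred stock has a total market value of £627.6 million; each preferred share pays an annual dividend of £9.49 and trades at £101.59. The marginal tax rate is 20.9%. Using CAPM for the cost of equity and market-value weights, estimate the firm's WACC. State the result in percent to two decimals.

Cost of equity via CAPM: Re = 3.28% + 1.76 × 4.39% = 11.0064%.
Cost of preferred: Rp = 9.49 / 101.59 = 9.3415%.
Market value of equity E = 188.29 × 22.41m = 4219.5789m.
Total capital V = 4219.5789 + 627.6 + 5942 = 10789.1789.
Equity: weight = 4219.5789/10789.1789 = 0.3911; cost = 11.0064%.
Preferred: weight = 627.6/10789.1789 = 0.0582; cost = 9.3415%.
Mortgage bonds: weight = 5942/10789.1789 = 0.5507; after-tax cost = 7.6% × (1 − 20.9%) = 6.0116%.
WACC = 0.3911 × 11.0064% + 0.0582 × 9.3415% + 0.5507 × 6.0116% = 8.1587%.

8.16%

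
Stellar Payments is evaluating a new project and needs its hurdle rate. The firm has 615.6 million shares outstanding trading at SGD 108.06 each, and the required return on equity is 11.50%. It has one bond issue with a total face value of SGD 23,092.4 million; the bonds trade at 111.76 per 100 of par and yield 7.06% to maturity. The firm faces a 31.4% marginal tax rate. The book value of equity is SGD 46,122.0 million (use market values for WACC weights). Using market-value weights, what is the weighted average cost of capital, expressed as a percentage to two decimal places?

9.64%

Market value of equity E = 108.06 × 615.6m = 66521.736m. Market value of debt D = 23092.4m × 111.76/100 = 25808.06624m.
Total capital V = 66521.736 + 25808.06624 = 92329.80224.
Equity: weight = 66521.736/92329.80224 = 0.7205; cost = 11.5%.
Bonds outstanding: weight = 25808.06624/92329.80224 = 0.2795; after-tax cost = 7.06% × (1 − 31.4%) = 4.8432%.
WACC = 0.7205 × 11.5000% + 0.2795 × 4.8432% = 9.6393%.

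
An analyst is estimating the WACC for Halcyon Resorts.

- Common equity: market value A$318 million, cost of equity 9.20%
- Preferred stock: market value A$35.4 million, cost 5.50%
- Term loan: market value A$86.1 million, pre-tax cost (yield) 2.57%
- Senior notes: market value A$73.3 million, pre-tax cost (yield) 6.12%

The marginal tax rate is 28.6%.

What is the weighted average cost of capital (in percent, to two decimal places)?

7.02%

Total capital V = 318 + 35.4 + 86.1 + 73.3 = 512.8.
Equity: weight = 318/512.8 = 0.6201; cost = 9.2%.
Preferred: weight = 35.4/512.8 = 0.0690; cost = 5.5%.
Term loan: weight = 86.1/512.8 = 0.1679; after-tax cost = 2.57% × (1 − 28.6%) = 1.8350%.
Senior notes: weight = 73.3/512.8 = 0.1429; after-tax cost = 6.12% × (1 − 28.6%) = 4.3697%.
WACC = 0.6201 × 9.2000% + 0.0690 × 5.5000% + 0.1679 × 1.8350% + 0.1429 × 4.3697% = 7.0175%.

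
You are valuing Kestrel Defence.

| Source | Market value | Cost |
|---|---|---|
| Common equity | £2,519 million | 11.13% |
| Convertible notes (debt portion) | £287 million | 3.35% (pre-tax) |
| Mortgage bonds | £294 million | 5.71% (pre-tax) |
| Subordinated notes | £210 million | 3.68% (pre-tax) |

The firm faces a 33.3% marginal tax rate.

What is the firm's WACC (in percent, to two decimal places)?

9.16%

Total capital V = 2519 + 287 + 294 + 210 = 3310.
Equity: weight = 2519/3310 = 0.7610; cost = 11.13%.
Convertible notes (debt portion): weight = 287/3310 = 0.0867; after-tax cost = 3.35% × (1 − 33.3%) = 2.2345%.
Mortgage bonds: weight = 294/3310 = 0.0888; after-tax cost = 5.71% × (1 − 33.3%) = 3.8086%.
Subordinated notes: weight = 210/3310 = 0.0634; after-tax cost = 3.68% × (1 − 33.3%) = 2.4546%.
WACC = 0.7610 × 11.1300% + 0.0867 × 2.2345% + 0.0888 × 3.8086% + 0.0634 × 2.4546% = 9.1580%.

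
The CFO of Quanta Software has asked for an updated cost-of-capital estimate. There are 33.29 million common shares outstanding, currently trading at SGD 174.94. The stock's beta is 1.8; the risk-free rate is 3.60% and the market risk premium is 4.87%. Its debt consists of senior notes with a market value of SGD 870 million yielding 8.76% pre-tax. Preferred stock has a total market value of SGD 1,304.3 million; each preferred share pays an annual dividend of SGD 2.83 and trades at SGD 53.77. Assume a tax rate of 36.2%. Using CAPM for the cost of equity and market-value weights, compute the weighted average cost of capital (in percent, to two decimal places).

10.47%

Cost of equity via CAPM: Re = 3.6% + 1.8 × 4.87% = 12.3660%.
Cost of preferred: Rp = 2.83 / 53.77 = 5.2632%.
Market value of equity E = 174.94 × 33.29m = 5823.7526m.
Total capital V = 5823.7526 + 1304.3 + 870 = 7998.0526.
Equity: weight = 5823.7526/7998.0526 = 0.7281; cost = 12.366%.
Preferred: weight = 1304.3/7998.0526 = 0.1631; cost = 5.2632%.
Senior notes: weight = 870/7998.0526 = 0.1088; after-tax cost = 8.76% × (1 − 36.2%) = 5.5889%.
WACC = 0.7281 × 12.3660% + 0.1631 × 5.2632% + 0.1088 × 5.5889% = 10.4705%.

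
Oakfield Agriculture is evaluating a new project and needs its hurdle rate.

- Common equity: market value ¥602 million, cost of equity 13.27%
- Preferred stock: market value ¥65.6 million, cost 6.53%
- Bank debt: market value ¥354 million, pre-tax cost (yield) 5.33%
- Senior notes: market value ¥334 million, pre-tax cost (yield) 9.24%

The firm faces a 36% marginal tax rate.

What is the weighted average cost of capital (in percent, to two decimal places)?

8.56%

Total capital V = 602 + 65.6 + 354 + 334 = 1355.6.
Equity: weight = 602/1355.6 = 0.4441; cost = 13.27%.
Preferred: weight = 65.6/1355.6 = 0.0484; cost = 6.53%.
Bank debt: weight = 354/1355.6 = 0.2611; after-tax cost = 5.33% × (1 − 36%) = 3.4112%.
Senior notes: weight = 334/1355.6 = 0.2464; after-tax cost = 9.24% × (1 − 36%) = 5.9136%.
WACC = 0.4441 × 13.2700% + 0.0484 × 6.5300% + 0.2611 × 3.4112% + 0.2464 × 5.9136% = 8.5568%.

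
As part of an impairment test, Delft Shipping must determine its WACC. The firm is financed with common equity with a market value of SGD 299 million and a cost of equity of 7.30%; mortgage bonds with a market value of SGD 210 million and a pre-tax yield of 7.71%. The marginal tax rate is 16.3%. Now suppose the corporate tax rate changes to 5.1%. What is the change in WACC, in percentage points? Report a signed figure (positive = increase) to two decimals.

Current WACC:
Total capital V = 299 + 210 = 509.
Equity: weight = 299/509 = 0.5874; cost = 7.3%.
Mortgage bonds: weight = 210/509 = 0.4126; after-tax cost = 7.71% × (1 − 16.3%) = 6.4533%.
WACC = 0.5874 × 7.3000% + 0.4126 × 6.4533% = 6.9507%.
After the change:
Total capital V = 299 + 210 = 509.
Equity: weight = 299/509 = 0.5874; cost = 7.3%.
Mortgage bonds: weight = 210/509 = 0.4126; after-tax cost = 7.71% × (1 − 5.1%) = 7.3168%.
WACC = 0.5874 × 7.3000% + 0.4126 × 7.3168% = 7.3069%.
Change in WACC = 7.3069% − 6.9507% = 0.3563 pp.

+0.36 pp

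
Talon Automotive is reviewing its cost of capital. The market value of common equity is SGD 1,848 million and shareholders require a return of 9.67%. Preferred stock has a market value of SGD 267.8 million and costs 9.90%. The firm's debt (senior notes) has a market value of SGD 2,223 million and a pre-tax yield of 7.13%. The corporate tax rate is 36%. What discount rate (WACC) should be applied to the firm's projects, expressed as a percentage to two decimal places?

Total capital V = 1848 + 267.8 + 2223 = 4338.8.
Equity: weight = 1848/4338.8 = 0.4259; cost = 9.67%.
Preferred: weight = 267.8/4338.8 = 0.0617; cost = 9.9%.
Senior notes: weight = 2223/4338.8 = 0.5124; after-tax cost = 7.13% × (1 − 36%) = 4.5632%.
WACC = 0.4259 × 9.6700% + 0.0617 × 9.9000% + 0.5124 × 4.5632% = 7.0677%.

7.07%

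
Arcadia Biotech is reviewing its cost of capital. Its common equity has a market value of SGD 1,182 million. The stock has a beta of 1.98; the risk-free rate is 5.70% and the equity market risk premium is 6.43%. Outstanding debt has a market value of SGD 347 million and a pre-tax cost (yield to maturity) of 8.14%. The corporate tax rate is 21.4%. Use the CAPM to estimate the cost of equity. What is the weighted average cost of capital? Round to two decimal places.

Cost of equity via CAPM: Re = 5.7% + 1.98 × 6.43% = 18.4314%.
Total capital V = 1182 + 347 = 1529.
Equity: weight = 1182/1529 = 0.7731; cost = 18.4314%.
Debt: weight = 347/1529 = 0.2269; after-tax cost = 8.14% × (1 − 21.4%) = 6.3980%.
WACC = 0.7731 × 18.4314% + 0.2269 × 6.3980% = 15.7005%.

15.70%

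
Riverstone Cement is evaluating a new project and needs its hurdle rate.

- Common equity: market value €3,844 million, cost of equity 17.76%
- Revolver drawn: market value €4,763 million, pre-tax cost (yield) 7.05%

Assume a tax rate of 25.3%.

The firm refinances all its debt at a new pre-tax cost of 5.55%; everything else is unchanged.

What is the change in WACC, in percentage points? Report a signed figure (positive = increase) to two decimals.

-0.62 pp

Current WACC:
Total capital V = 3844 + 4763 = 8607.
Equity: weight = 3844/8607 = 0.4466; cost = 17.76%.
Revolver drawn: weight = 4763/8607 = 0.5534; after-tax cost = 7.05% × (1 − 25.3%) = 5.2664%.
WACC = 0.4466 × 17.7600% + 0.5534 × 5.2664% = 10.8462%.
After the change:
Total capital V = 3844 + 4763 = 8607.
Equity: weight = 3844/8607 = 0.4466; cost = 17.76%.
Revolver drawn: weight = 4763/8607 = 0.5534; after-tax cost = 5.55% × (1 − 25.3%) = 4.1459%.
WACC = 0.4466 × 17.7600% + 0.5534 × 4.1459% = 10.2261%.
Change in WACC = 10.2261% − 10.8462% = -0.6201 pp.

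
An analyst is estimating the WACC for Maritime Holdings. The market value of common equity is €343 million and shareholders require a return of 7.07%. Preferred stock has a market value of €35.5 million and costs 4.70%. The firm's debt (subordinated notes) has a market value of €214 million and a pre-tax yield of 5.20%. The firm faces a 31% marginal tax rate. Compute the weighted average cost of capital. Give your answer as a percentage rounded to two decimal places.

5.67%

Total capital V = 343 + 35.5 + 214 = 592.5.
Equity: weight = 343/592.5 = 0.5789; cost = 7.07%.
Preferred: weight = 35.5/592.5 = 0.0599; cost = 4.7%.
Subordinated notes: weight = 214/592.5 = 0.3612; after-tax cost = 5.2% × (1 − 31%) = 3.5880%.
WACC = 0.5789 × 7.0700% + 0.0599 × 4.7000% + 0.3612 × 3.5880% = 5.6704%.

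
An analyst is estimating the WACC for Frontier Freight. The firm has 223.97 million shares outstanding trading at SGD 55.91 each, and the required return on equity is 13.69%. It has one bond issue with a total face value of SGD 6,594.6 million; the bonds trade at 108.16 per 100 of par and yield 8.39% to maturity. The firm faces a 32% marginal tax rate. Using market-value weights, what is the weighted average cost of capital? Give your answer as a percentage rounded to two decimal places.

10.79%

Market value of equity E = 55.91 × 223.97m = 12522.1627m. Market value of debt D = 6594.6m × 108.16/100 = 7132.71936m.
Total capital V = 12522.1627 + 7132.71936 = 19654.88206.
Equity: weight = 12522.1627/19654.88206 = 0.6371; cost = 13.69%.
Bonds outstanding: weight = 7132.71936/19654.88206 = 0.3629; after-tax cost = 8.39% × (1 − 32%) = 5.7052%.
WACC = 0.6371 × 13.6900% + 0.3629 × 5.7052% = 10.7923%.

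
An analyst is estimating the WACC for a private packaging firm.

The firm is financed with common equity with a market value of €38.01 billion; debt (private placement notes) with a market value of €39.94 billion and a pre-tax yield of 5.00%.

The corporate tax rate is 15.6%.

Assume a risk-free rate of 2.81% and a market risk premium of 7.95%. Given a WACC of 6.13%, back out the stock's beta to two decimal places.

Total capital V = 38.01 + 39.94 = 77.95.
Equity weight = 38.01/77.95 = 0.4876.
Private placement notes weight = 39.94/77.95 = 0.5124.
Debt contribution = 0.5124 × 5% × (1 − 15.6%) = 2.1622%.
Required equity contribution = 6.13% − 2.1622% = 3.9678%  ⇒  Re = 8.1370%.
CAPM: 8.1370% = 2.81% + β × 7.95%  ⇒  β = 0.6701.

0.67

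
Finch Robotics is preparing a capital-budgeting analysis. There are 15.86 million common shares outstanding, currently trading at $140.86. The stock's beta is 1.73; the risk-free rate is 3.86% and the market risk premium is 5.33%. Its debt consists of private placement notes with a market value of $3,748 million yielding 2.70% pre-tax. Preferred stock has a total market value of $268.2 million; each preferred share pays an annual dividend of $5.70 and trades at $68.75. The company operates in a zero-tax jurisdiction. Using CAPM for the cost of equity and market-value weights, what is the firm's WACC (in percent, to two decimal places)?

Cost of equity via CAPM: Re = 3.86% + 1.73 × 5.33% = 13.0809%.
Cost of preferred: Rp = 5.7 / 68.75 = 8.2909%.
Market value of equity E = 140.86 × 15.86m = 2234.0396m.
Total capital V = 2234.0396 + 268.2 + 3748 = 6250.2396.
Equity: weight = 2234.0396/6250.2396 = 0.3574; cost = 13.0809%.
Preferred: weight = 268.2/6250.2396 = 0.0429; cost = 8.2909%.
Private placement notes: weight = 3748/6250.2396 = 0.5997; after-tax cost = 2.7% × (1 − 0%) = 2.7000%.
WACC = 0.3574 × 13.0809% + 0.0429 × 8.2909% + 0.5997 × 2.7000% = 6.6504%.

6.65%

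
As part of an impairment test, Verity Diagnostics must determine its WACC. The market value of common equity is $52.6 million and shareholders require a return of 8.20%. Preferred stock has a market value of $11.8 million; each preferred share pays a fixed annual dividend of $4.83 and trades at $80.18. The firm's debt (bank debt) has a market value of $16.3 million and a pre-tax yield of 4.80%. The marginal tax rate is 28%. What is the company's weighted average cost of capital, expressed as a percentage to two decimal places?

Cost of preferred: Rp = 4.83 / 80.18 = 6.0239%.
Total capital V = 52.6 + 11.8 + 16.3 = 80.7.
Equity: weight = 52.6/80.7 = 0.6518; cost = 8.2%.
Preferred: weight = 11.8/80.7 = 0.1462; cost = 6.0239%.
Bank debt: weight = 16.3/80.7 = 0.2020; after-tax cost = 4.8% × (1 − 28%) = 3.4560%.
WACC = 0.6518 × 8.2000% + 0.1462 × 6.0239% + 0.2020 × 3.4560% = 6.9236%.

6.92%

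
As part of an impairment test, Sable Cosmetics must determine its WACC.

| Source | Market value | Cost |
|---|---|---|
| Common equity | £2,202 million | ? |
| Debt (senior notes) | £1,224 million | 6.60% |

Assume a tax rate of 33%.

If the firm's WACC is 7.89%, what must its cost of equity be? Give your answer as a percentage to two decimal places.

Total capital V = 2202 + 1224 = 3426.
Equity weight = 2202/3426 = 0.6427.
Senior notes weight = 1224/3426 = 0.3573.
Debt contribution = 0.3573 × 6.6% × (1 − 33%) = 1.5798%.
Required equity contribution = 7.89% − 1.5798% = 6.3102%.
Re = 6.3102% / 0.6427 = 9.8177%.

9.82%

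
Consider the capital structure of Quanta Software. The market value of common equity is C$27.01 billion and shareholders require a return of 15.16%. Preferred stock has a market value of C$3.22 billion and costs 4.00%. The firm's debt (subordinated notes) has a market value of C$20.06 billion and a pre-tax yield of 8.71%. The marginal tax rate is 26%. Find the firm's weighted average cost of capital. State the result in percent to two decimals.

10.97%

Total capital V = 27.01 + 3.22 + 20.06 = 50.29.
Equity: weight = 27.01/50.29 = 0.5371; cost = 15.16%.
Preferred: weight = 3.22/50.29 = 0.0640; cost = 4%.
Subordinated notes: weight = 20.06/50.29 = 0.3989; after-tax cost = 8.71% × (1 − 26%) = 6.4454%.
WACC = 0.5371 × 15.1600% + 0.0640 × 4.0000% + 0.3989 × 6.4454% = 10.9693%.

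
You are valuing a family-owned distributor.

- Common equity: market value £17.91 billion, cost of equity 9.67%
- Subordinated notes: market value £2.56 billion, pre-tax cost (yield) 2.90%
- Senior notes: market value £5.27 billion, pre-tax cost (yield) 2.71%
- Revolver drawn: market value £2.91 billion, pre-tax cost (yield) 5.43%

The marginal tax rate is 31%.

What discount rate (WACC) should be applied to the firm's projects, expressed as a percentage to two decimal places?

Total capital V = 17.91 + 2.56 + 5.27 + 2.91 = 28.65.
Equity: weight = 17.91/28.65 = 0.6251; cost = 9.67%.
Subordinated notes: weight = 2.56/28.65 = 0.0894; after-tax cost = 2.9% × (1 − 31%) = 2.0010%.
Senior notes: weight = 5.27/28.65 = 0.1839; after-tax cost = 2.71% × (1 − 31%) = 1.8699%.
Revolver drawn: weight = 2.91/28.65 = 0.1016; after-tax cost = 5.43% × (1 − 31%) = 3.7467%.
WACC = 0.6251 × 9.6700% + 0.0894 × 2.0010% + 0.1839 × 1.8699% + 0.1016 × 3.7467% = 6.9483%.

6.95%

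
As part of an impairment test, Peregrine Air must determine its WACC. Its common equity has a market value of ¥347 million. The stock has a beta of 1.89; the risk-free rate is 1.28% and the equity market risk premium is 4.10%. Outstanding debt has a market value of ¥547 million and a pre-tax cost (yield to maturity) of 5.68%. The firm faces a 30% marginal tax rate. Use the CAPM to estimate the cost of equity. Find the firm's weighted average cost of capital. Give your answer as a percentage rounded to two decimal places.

5.94%

Cost of equity via CAPM: Re = 1.28% + 1.89 × 4.1% = 9.0290%.
Total capital V = 347 + 547 = 894.
Equity: weight = 347/894 = 0.3881; cost = 9.029%.
Debt: weight = 547/894 = 0.6119; after-tax cost = 5.68% × (1 − 30%) = 3.9760%.
WACC = 0.3881 × 9.0290% + 0.6119 × 3.9760% = 5.9373%.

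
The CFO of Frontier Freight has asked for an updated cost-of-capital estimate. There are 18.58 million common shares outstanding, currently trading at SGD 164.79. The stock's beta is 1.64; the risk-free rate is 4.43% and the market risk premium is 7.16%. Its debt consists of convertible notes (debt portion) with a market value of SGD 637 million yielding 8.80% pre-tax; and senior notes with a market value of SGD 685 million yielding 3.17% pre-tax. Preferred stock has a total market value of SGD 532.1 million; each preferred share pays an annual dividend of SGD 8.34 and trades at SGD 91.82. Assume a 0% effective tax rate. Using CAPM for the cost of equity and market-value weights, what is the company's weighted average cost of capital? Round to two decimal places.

12.64%

Cost of equity via CAPM: Re = 4.43% + 1.64 × 7.16% = 16.1724%.
Cost of preferred: Rp = 8.34 / 91.82 = 9.0830%.
Market value of equity E = 164.79 × 18.58m = 3061.7982m.
Total capital V = 3061.7982 + 532.1 + 637 + 685 = 4915.8982.
Equity: weight = 3061.7982/4915.8982 = 0.6228; cost = 16.1724%.
Preferred: weight = 532.1/4915.8982 = 0.1082; cost = 9.083%.
Convertible notes (debt portion): weight = 637/4915.8982 = 0.1296; after-tax cost = 8.8% × (1 − 0%) = 8.8000%.
Senior notes: weight = 685/4915.8982 = 0.1393; after-tax cost = 3.17% × (1 − 0%) = 3.1700%.
WACC = 0.6228 × 16.1724% + 0.1082 × 9.0830% + 0.1296 × 8.8000% + 0.1393 × 3.1700% = 12.6379%.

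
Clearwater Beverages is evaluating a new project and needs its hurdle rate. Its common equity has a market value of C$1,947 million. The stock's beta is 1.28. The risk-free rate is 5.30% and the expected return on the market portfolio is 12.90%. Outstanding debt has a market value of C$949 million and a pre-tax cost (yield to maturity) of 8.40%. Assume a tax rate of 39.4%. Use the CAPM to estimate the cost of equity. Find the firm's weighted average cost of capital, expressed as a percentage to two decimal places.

11.77%

Market risk premium = 12.9% − 5.3% = 7.6%.
Cost of equity via CAPM: Re = 5.3% + 1.28 × 7.6% = 15.0280%.
Total capital V = 1947 + 949 = 2896.
Equity: weight = 1947/2896 = 0.6723; cost = 15.028%.
Debt: weight = 949/2896 = 0.3277; after-tax cost = 8.4% × (1 − 39.4%) = 5.0904%.
WACC = 0.6723 × 15.0280% + 0.3277 × 5.0904% = 11.7715%.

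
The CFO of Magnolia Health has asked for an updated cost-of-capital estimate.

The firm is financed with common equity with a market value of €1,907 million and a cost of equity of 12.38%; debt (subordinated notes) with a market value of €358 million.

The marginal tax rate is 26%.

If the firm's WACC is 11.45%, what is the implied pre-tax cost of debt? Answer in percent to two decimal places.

8.78%

Total capital V = 1907 + 358 = 2265.
Equity weight = 1907/2265 = 0.8419.
Subordinated notes weight = 358/2265 = 0.1581.
Equity contribution = 0.8419 × 12.38% = 10.4232%.
Remaining for debt = 11.45% − 10.4232% = 1.0268%.
Rd × (1 − 26%) × 0.1581 = 1.0268%  ⇒  Rd = 8.7785%.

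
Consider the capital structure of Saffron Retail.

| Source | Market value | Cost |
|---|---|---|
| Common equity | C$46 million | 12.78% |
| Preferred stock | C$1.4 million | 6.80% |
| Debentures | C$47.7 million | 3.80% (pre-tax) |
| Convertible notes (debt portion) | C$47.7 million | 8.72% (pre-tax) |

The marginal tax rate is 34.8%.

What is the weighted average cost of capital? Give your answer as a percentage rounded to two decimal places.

6.91%

Total capital V = 46 + 1.4 + 47.7 + 47.7 = 142.8.
Equity: weight = 46/142.8 = 0.3221; cost = 12.78%.
Preferred: weight = 1.4/142.8 = 0.0098; cost = 6.8%.
Debentures: weight = 47.7/142.8 = 0.3340; after-tax cost = 3.8% × (1 − 34.8%) = 2.4776%.
Convertible notes (debt portion): weight = 47.7/142.8 = 0.3340; after-tax cost = 8.72% × (1 − 34.8%) = 5.6854%.
WACC = 0.3221 × 12.7800% + 0.0098 × 6.8000% + 0.3340 × 2.4776% + 0.3340 × 5.6854% = 6.9102%.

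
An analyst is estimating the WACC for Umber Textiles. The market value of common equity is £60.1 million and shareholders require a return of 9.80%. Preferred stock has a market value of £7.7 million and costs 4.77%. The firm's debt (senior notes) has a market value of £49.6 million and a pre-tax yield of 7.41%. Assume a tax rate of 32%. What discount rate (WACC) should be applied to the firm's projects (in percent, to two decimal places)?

7.46%

Total capital V = 60.1 + 7.7 + 49.6 = 117.4.
Equity: weight = 60.1/117.4 = 0.5119; cost = 9.8%.
Preferred: weight = 7.7/117.4 = 0.0656; cost = 4.77%.
Senior notes: weight = 49.6/117.4 = 0.4225; after-tax cost = 7.41% × (1 − 32%) = 5.0388%.
WACC = 0.5119 × 9.8000% + 0.0656 × 4.7700% + 0.4225 × 5.0388% = 7.4585%.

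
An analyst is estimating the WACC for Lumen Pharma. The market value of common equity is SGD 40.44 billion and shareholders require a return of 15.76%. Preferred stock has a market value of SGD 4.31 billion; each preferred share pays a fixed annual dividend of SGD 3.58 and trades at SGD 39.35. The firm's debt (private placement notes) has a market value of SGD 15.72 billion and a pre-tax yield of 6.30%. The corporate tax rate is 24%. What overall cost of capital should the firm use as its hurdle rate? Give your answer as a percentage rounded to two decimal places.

Cost of preferred: Rp = 3.58 / 39.35 = 9.0978%.
Total capital V = 40.44 + 4.31 + 15.72 = 60.47.
Equity: weight = 40.44/60.47 = 0.6688; cost = 15.76%.
Preferred: weight = 4.31/60.47 = 0.0713; cost = 9.0978%.
Private placement notes: weight = 15.72/60.47 = 0.2600; after-tax cost = 6.3% × (1 − 24%) = 4.7880%.
WACC = 0.6688 × 15.7600% + 0.0713 × 9.0978% + 0.2600 × 4.7880% = 12.4328%.

12.43%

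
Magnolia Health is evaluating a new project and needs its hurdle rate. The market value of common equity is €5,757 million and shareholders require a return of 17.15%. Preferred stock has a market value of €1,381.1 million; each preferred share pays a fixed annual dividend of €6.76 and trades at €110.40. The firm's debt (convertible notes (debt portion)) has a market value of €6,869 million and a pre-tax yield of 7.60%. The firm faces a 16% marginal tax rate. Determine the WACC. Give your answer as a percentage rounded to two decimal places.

10.78%

Cost of preferred: Rp = 6.76 / 110.4 = 6.1232%.
Total capital V = 5757 + 1381.1 + 6869 = 14007.1.
Equity: weight = 5757/14007.1 = 0.4110; cost = 17.15%.
Preferred: weight = 1381.1/14007.1 = 0.0986; cost = 6.1232%.
Convertible notes (debt portion): weight = 6869/14007.1 = 0.4904; after-tax cost = 7.6% × (1 − 16%) = 6.3840%.
WACC = 0.4110 × 17.1500% + 0.0986 × 6.1232% + 0.4904 × 6.3840% = 10.7832%.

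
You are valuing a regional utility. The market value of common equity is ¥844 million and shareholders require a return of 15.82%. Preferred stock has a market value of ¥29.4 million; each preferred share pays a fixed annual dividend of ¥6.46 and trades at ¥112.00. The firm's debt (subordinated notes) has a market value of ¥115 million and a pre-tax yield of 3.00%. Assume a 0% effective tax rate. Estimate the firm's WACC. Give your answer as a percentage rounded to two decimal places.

Cost of preferred: Rp = 6.46 / 112.0 = 5.7679%.
Total capital V = 844 + 29.4 + 115 = 988.4.
Equity: weight = 844/988.4 = 0.8539; cost = 15.82%.
Preferred: weight = 29.4/988.4 = 0.0297; cost = 5.7679%.
Subordinated notes: weight = 115/988.4 = 0.1163; after-tax cost = 3% × (1 − 0%) = 3.0000%.
WACC = 0.8539 × 15.8200% + 0.0297 × 5.7679% + 0.1163 × 3.0000% = 14.0294%.

14.03%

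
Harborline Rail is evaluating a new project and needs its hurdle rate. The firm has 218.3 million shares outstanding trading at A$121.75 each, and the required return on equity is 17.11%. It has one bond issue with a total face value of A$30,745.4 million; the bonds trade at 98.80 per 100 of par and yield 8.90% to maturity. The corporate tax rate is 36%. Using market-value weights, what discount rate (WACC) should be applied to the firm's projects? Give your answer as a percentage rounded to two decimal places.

11.02%

Market value of equity E = 121.75 × 218.3m = 26578.025m. Market value of debt D = 30745.4m × 98.8/100 = 30376.4552m.
Total capital V = 26578.025 + 30376.4552 = 56954.4802.
Equity: weight = 26578.025/56954.4802 = 0.4667; cost = 17.11%.
Bonds outstanding: weight = 30376.4552/56954.4802 = 0.5333; after-tax cost = 8.9% × (1 − 36%) = 5.6960%.
WACC = 0.4667 × 17.1100% + 0.5333 × 5.6960% = 11.0224%.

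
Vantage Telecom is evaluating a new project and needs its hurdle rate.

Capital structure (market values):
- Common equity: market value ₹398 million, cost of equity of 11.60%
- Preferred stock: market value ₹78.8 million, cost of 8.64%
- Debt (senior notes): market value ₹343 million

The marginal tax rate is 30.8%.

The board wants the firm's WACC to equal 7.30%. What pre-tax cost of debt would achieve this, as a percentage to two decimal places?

Total capital V = 398 + 78.8 + 343 = 819.8.
Equity weight = 398/819.8 = 0.4855.
Preferred weight = 78.8/819.8 = 0.0961.
Senior notes weight = 343/819.8 = 0.4184.
Equity contribution = 0.4855 × 11.6% = 5.6316%.
Preferred contribution = 0.0961 × 8.64% = 0.8305%.
Remaining for debt = 7.3% − 6.4621% = 0.8379%.
Rd × (1 − 30.8%) × 0.4184 = 0.8379%  ⇒  Rd = 2.8940%.

2.89%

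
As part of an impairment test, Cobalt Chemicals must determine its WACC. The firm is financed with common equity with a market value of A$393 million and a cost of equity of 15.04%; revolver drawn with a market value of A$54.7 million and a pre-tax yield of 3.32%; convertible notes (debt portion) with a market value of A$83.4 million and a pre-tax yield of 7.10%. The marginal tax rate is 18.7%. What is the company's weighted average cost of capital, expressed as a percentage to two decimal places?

12.31%

Total capital V = 393 + 54.7 + 83.4 = 531.1.
Equity: weight = 393/531.1 = 0.7400; cost = 15.04%.
Revolver drawn: weight = 54.7/531.1 = 0.1030; after-tax cost = 3.32% × (1 − 18.7%) = 2.6992%.
Convertible notes (debt portion): weight = 83.4/531.1 = 0.1570; after-tax cost = 7.1% × (1 − 18.7%) = 5.7723%.
WACC = 0.7400 × 15.0400% + 0.1030 × 2.6992% + 0.1570 × 5.7723% = 12.3136%.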